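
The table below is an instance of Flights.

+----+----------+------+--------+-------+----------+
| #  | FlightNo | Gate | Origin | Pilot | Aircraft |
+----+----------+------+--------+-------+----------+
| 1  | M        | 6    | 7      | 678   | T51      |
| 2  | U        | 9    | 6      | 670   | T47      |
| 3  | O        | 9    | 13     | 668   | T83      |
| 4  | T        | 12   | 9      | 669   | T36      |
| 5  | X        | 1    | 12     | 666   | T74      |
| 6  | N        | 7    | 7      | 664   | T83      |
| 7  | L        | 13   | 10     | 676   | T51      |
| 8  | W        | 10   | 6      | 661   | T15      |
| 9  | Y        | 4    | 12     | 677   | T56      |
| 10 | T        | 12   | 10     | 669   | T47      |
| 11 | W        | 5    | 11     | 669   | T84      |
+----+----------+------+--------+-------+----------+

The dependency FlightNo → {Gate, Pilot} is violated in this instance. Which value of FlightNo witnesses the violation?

FlightNo=M: row 1 → {Gate,Pilot} = (6, 678) ✓
FlightNo=U: row 2 → {Gate,Pilot} = (9, 670) ✓
FlightNo=O: row 3 → {Gate,Pilot} = (9, 668) ✓
FlightNo=T: rows 4, 10 → {Gate,Pilot} = (12, 669), (12, 669) ✓
FlightNo=X: row 5 → {Gate,Pilot} = (1, 666) ✓
FlightNo=N: row 6 → {Gate,Pilot} = (7, 664) ✓
FlightNo=L: row 7 → {Gate,Pilot} = (13, 676) ✓
FlightNo=W: rows 8, 11 → {Gate,Pilot} takes values {(10, 661), (5, 669)} — violation
FlightNo=Y: row 9 → {Gate,Pilot} = (4, 677) ✓
The only FlightNo value with inconsistent RHS is FlightNo=W.

W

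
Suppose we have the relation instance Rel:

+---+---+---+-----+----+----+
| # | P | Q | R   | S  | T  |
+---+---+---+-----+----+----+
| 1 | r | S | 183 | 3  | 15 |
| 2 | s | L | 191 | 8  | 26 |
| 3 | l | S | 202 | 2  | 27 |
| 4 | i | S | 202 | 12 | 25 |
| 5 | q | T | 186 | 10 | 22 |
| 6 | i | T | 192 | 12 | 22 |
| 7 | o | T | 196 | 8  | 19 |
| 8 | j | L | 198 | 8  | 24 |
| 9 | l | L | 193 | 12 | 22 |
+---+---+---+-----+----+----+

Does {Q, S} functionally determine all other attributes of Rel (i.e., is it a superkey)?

Rows 2 and 8 have the same {Q, S} value (Q=L, S=8) but are distinct tuples, so {Q, S} does not determine every attribute — not a superkey.

No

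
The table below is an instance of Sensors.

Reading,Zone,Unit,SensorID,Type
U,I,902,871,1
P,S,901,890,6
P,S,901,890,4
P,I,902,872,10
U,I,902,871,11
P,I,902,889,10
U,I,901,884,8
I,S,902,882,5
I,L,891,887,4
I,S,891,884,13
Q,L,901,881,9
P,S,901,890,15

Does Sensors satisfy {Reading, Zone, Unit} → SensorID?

(Reading=U, Zone=I, Unit=902): 2 rows → SensorID = 871, 871 ✓
(Reading=P, Zone=S, Unit=901): 3 rows → SensorID = 890, 890, 890 ✓
(Reading=P, Zone=I, Unit=902): 2 rows → SensorID takes values {872, 889} — violation
(Reading=U, Zone=I, Unit=901): 1 row → SensorID = 884 ✓
(Reading=I, Zone=S, Unit=902): 1 row → SensorID = 882 ✓
(Reading=I, Zone=L, Unit=891): 1 row → SensorID = 887 ✓
(Reading=I, Zone=S, Unit=891): 1 row → SensorID = 884 ✓
(Reading=Q, Zone=L, Unit=901): 1 row → SensorID = 881 ✓
Two rows agree on {Reading, Zone, Unit} but differ on SensorID, so {Reading, Zone, Unit} → SensorID does not hold.

No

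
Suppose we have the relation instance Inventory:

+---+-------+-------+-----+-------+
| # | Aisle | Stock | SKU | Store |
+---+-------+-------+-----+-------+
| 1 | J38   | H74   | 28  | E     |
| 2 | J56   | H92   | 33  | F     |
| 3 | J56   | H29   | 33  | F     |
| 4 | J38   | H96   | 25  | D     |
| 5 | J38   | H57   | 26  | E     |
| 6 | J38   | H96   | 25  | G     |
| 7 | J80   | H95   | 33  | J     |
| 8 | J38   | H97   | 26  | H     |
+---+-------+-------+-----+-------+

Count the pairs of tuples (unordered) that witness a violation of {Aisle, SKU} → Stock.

2

(Aisle=J56, SKU=33): violating pairs (2,3) — 1 pair.
(Aisle=J38, SKU=25): all 2 rows agree on Stock — 0 pairs.
(Aisle=J38, SKU=26): violating pairs (5,8) — 1 pair.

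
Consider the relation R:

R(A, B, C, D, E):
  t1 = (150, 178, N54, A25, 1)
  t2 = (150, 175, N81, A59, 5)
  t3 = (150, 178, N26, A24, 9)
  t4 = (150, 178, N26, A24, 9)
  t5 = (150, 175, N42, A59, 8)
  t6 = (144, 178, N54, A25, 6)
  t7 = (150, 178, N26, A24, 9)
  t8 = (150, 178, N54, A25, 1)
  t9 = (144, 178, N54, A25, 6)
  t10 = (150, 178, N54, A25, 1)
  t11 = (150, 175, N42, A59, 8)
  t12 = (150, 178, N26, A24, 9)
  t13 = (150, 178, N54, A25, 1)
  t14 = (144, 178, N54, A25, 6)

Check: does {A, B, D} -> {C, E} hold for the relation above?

No

(A=150, B=178, D=A25): rows 1, 8, 10, 13 → {C,E} = (N54, 1), (N54, 1), (N54, 1), (N54, 1) ✓
(A=150, B=175, D=A59): rows 2, 5, 11 → {C,E} takes values {(N81, 5), (N42, 8)} — violation
(A=150, B=178, D=A24): rows 3, 4, 7, 12 → {C,E} = (N26, 9), (N26, 9), (N26, 9), (N26, 9) ✓
(A=144, B=178, D=A25): rows 6, 9, 14 → {C,E} = (N54, 6), (N54, 6), (N54, 6) ✓
Two rows agree on {A, B, D} but differ on {C, E}, so {A, B, D} -> {C, E} does not hold.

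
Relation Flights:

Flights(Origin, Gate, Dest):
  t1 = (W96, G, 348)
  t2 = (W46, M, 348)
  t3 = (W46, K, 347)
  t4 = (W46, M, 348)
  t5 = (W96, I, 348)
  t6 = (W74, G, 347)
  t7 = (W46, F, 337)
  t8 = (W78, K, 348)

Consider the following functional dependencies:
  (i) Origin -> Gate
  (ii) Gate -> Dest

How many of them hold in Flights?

0

(i) Origin -> Gate: Origin=W96: rows 1, 5 → Gate takes values {G, I} — violation; Origin=W46: rows 2, 3, 4, 7 → Gate takes values {M, K, F} — violation — fails.
(ii) Gate -> Dest: Gate=G: rows 1, 6 → Dest takes values {348, 347} — violation; Gate=K: rows 3, 8 → Dest takes values {347, 348} — violation — fails.
None of the 2 dependencies hold.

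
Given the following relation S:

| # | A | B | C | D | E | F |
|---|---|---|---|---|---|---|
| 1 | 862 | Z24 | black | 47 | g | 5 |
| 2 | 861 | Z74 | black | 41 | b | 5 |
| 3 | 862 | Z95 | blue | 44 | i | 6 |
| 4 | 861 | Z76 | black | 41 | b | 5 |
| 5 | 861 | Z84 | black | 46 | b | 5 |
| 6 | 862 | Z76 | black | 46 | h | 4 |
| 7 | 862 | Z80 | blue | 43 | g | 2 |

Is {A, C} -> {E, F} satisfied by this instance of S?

(A=862, C=black): rows 1, 6 → {E,F} takes values {(g, 5), (h, 4)} — violation
(A=861, C=black): rows 2, 4, 5 → {E,F} = (b, 5), (b, 5), (b, 5) ✓
(A=862, C=blue): rows 3, 7 → {E,F} takes values {(i, 6), (g, 2)} — violation
Two rows agree on {A, C} but differ on {E, F}, so {A, C} -> {E, F} does not hold.

No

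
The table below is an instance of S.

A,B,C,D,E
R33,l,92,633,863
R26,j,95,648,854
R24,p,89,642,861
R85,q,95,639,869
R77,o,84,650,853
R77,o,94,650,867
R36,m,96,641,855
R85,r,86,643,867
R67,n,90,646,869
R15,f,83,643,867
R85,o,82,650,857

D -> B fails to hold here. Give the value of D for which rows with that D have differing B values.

D=633: 1 row → B = l ✓
D=648: 1 row → B = j ✓
D=642: 1 row → B = p ✓
D=639: 1 row → B = q ✓
D=650: 3 rows → B = o, o, o ✓
D=641: 1 row → B = m ✓
D=643: 2 rows → B takes values {r, f} — violation
D=646: 1 row → B = n ✓
The only D value with inconsistent B is D=643.

643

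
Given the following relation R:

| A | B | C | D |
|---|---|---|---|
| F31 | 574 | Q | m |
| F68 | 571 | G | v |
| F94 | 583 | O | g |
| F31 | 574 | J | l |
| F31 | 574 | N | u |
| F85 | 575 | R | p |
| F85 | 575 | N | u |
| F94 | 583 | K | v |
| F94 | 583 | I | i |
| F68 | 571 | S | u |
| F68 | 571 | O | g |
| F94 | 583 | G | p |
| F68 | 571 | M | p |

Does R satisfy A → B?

A=F31: 3 rows → B = 574, 574, 574 ✓
A=F68: 4 rows → B = 571, 571, 571, 571 ✓
A=F94: 4 rows → B = 583, 583, 583, 583 ✓
A=F85: 2 rows → B = 575, 575 ✓
Every A value is associated with a single B value, so A → B holds.

Yes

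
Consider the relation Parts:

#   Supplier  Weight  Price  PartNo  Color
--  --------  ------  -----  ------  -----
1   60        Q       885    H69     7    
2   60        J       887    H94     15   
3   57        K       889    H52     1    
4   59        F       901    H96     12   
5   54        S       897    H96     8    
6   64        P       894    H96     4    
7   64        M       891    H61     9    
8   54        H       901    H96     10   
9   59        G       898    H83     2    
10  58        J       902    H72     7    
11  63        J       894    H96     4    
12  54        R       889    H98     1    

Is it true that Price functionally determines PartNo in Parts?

Price=885: row 1 → PartNo = H69 ✓
Price=887: row 2 → PartNo = H94 ✓
Price=889: rows 3, 12 → PartNo takes values {H52, H98} — violation
Price=901: rows 4, 8 → PartNo = H96, H96 ✓
Price=897: row 5 → PartNo = H96 ✓
Price=894: rows 6, 11 → PartNo = H96, H96 ✓
Price=891: row 7 → PartNo = H61 ✓
Price=898: row 9 → PartNo = H83 ✓
Price=902: row 10 → PartNo = H72 ✓
Two rows agree on Price but differ on PartNo, so Price -> PartNo does not hold.

No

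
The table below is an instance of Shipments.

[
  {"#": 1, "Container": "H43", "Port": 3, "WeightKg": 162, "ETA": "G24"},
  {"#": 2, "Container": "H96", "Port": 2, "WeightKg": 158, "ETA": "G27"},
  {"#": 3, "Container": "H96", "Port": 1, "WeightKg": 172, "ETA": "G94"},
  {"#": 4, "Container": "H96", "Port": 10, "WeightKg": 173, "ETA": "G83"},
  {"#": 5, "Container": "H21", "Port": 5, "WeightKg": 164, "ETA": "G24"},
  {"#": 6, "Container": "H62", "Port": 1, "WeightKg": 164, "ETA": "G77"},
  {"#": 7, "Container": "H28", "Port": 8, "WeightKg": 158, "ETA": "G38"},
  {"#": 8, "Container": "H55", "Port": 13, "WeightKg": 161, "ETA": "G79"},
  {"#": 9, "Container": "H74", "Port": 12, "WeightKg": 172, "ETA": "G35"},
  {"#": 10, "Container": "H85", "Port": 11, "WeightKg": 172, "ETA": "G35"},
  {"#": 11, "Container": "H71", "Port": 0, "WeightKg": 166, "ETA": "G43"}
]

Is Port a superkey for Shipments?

No

Rows 3 and 6 have the same Port value Port=1 but are distinct tuples, so Port does not determine every attribute — not a superkey.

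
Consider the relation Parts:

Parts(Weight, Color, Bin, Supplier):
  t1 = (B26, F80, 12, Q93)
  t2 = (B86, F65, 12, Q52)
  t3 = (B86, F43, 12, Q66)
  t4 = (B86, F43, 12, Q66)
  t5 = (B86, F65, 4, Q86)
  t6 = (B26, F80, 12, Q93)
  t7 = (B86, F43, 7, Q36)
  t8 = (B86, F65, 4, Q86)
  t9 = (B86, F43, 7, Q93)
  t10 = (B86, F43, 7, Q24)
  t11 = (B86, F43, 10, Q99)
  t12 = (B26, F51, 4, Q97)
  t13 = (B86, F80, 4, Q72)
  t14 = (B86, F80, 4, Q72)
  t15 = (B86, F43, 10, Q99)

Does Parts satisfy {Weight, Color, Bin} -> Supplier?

(Weight=B26, Color=F80, Bin=12): rows 1, 6 → Supplier = Q93, Q93 ✓
(Weight=B86, Color=F65, Bin=12): row 2 → Supplier = Q52 ✓
(Weight=B86, Color=F43, Bin=12): rows 3, 4 → Supplier = Q66, Q66 ✓
(Weight=B86, Color=F65, Bin=4): rows 5, 8 → Supplier = Q86, Q86 ✓
(Weight=B86, Color=F43, Bin=7): rows 7, 9, 10 → Supplier takes values {Q36, Q93, Q24} — violation
(Weight=B86, Color=F43, Bin=10): rows 11, 15 → Supplier = Q99, Q99 ✓
(Weight=B26, Color=F51, Bin=4): row 12 → Supplier = Q97 ✓
(Weight=B86, Color=F80, Bin=4): rows 13, 14 → Supplier = Q72, Q72 ✓
Two rows agree on {Weight, Color, Bin} but differ on Supplier, so {Weight, Color, Bin} -> Supplier does not hold.

No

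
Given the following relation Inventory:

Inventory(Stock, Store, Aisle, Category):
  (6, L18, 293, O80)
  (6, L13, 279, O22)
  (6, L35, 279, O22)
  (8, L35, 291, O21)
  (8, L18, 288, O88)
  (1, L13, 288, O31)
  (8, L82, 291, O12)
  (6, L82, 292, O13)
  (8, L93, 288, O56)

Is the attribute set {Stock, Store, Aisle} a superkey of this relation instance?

All 9 rows have distinct {Stock, Store, Aisle} values, so {Stock, Store, Aisle} → (all attributes) holds and {Stock, Store, Aisle} is a superkey.

Yes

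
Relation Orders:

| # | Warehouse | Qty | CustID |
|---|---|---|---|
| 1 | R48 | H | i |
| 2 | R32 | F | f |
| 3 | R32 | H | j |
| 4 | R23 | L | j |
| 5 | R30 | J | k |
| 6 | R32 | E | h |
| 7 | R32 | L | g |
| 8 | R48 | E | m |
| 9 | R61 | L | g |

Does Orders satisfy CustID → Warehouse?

CustID=i: row 1 → Warehouse = R48 ✓
CustID=f: row 2 → Warehouse = R32 ✓
CustID=j: rows 3, 4 → Warehouse takes values {R32, R23} — violation
CustID=k: row 5 → Warehouse = R30 ✓
CustID=h: row 6 → Warehouse = R32 ✓
CustID=g: rows 7, 9 → Warehouse takes values {R32, R61} — violation
CustID=m: row 8 → Warehouse = R48 ✓
Two rows agree on CustID but differ on Warehouse, so CustID → Warehouse does not hold.

No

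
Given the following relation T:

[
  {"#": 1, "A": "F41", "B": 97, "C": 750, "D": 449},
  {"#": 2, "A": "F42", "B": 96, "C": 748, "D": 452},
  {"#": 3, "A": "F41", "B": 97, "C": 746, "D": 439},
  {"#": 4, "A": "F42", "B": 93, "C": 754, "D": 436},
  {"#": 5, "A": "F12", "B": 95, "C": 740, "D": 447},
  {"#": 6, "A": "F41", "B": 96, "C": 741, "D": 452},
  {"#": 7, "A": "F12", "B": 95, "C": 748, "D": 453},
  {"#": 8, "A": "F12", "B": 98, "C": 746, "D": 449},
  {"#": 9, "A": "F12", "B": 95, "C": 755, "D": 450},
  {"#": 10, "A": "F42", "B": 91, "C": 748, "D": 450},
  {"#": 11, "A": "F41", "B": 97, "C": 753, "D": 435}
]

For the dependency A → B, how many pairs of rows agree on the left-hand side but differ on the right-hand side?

A=F41: violating pairs (1,6), (3,6), (6,11) — 3 pairs.
A=F42: violating pairs (2,4), (2,10), (4,10) — 3 pairs.
A=F12: violating pairs (5,8), (7,8), (8,9) — 3 pairs.

9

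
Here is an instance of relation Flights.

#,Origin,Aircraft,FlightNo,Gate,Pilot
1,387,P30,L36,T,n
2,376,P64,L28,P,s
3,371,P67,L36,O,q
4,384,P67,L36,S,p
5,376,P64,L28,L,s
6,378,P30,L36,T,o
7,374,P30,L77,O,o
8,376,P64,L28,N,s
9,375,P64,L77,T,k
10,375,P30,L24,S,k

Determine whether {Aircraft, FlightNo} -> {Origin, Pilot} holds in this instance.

(Aircraft=P30, FlightNo=L36): rows 1, 6 → {Origin,Pilot} takes values {(387, n), (378, o)} — violation
(Aircraft=P64, FlightNo=L28): rows 2, 5, 8 → {Origin,Pilot} = (376, s), (376, s), (376, s) ✓
(Aircraft=P67, FlightNo=L36): rows 3, 4 → {Origin,Pilot} takes values {(371, q), (384, p)} — violation
(Aircraft=P30, FlightNo=L77): row 7 → {Origin,Pilot} = (374, o) ✓
(Aircraft=P64, FlightNo=L77): row 9 → {Origin,Pilot} = (375, k) ✓
(Aircraft=P30, FlightNo=L24): row 10 → {Origin,Pilot} = (375, k) ✓
Two rows agree on {Aircraft, FlightNo} but differ on {Origin, Pilot}, so {Aircraft, FlightNo} -> {Origin, Pilot} does not hold.

No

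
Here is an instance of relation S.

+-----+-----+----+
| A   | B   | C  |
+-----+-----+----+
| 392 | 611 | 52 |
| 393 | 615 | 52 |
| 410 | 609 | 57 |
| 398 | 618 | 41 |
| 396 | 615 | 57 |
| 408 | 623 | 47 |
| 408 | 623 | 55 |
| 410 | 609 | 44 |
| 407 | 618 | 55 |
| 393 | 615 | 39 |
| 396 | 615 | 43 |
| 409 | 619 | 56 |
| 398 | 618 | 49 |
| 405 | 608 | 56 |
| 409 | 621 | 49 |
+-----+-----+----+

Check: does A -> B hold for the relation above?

No

A=392: 1 row → B = 611 ✓
A=393: 2 rows → B = 615, 615 ✓
A=410: 2 rows → B = 609, 609 ✓
A=398: 2 rows → B = 618, 618 ✓
A=396: 2 rows → B = 615, 615 ✓
A=408: 2 rows → B = 623, 623 ✓
A=407: 1 row → B = 618 ✓
A=409: 2 rows → B takes values {619, 621} — violation
A=405: 1 row → B = 608 ✓
Two rows agree on A but differ on B, so A -> B does not hold.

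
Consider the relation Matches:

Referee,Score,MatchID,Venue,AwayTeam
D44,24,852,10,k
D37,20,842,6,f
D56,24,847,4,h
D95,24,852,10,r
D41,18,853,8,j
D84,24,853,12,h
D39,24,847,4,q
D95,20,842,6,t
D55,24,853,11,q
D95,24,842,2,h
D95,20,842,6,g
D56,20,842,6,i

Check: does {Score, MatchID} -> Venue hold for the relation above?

(Score=24, MatchID=852): 2 rows → Venue = 10, 10 ✓
(Score=20, MatchID=842): 4 rows → Venue = 6, 6, 6, 6 ✓
(Score=24, MatchID=847): 2 rows → Venue = 4, 4 ✓
(Score=18, MatchID=853): 1 row → Venue = 8 ✓
(Score=24, MatchID=853): 2 rows → Venue takes values {12, 11} — violation
(Score=24, MatchID=842): 1 row → Venue = 2 ✓
Two rows agree on {Score, MatchID} but differ on Venue, so {Score, MatchID} -> Venue does not hold.

No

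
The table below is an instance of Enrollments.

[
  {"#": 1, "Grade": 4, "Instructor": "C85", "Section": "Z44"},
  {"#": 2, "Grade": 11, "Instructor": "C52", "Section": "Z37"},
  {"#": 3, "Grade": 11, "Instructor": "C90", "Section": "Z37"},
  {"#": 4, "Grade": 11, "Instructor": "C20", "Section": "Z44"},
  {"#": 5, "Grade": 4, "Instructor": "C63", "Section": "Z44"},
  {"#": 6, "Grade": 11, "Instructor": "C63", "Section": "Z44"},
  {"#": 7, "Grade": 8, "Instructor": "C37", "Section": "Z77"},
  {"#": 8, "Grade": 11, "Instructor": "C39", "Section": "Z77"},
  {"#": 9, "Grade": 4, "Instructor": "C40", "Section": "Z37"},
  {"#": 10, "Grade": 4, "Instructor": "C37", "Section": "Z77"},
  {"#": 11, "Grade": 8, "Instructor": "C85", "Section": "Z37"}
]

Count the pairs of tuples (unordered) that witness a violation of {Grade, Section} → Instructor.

(Grade=4, Section=Z44): violating pairs (1,5) — 1 pair.
(Grade=11, Section=Z37): violating pairs (2,3) — 1 pair.
(Grade=11, Section=Z44): violating pairs (4,6) — 1 pair.

3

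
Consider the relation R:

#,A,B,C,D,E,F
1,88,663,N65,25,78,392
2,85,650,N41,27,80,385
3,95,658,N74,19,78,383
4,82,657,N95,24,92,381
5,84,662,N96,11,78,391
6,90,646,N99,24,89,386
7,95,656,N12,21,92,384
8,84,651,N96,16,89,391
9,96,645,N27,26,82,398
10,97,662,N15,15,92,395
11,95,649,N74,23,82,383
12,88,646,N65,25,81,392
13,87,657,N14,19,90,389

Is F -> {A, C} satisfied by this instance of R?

Yes

F=392: rows 1, 12 → {A,C} = (88, N65), (88, N65) ✓
F=385: row 2 → {A,C} = (85, N41) ✓
F=383: rows 3, 11 → {A,C} = (95, N74), (95, N74) ✓
F=381: row 4 → {A,C} = (82, N95) ✓
F=391: rows 5, 8 → {A,C} = (84, N96), (84, N96) ✓
F=386: row 6 → {A,C} = (90, N99) ✓
F=384: row 7 → {A,C} = (95, N12) ✓
F=398: row 9 → {A,C} = (96, N27) ✓
F=395: row 10 → {A,C} = (97, N15) ✓
F=389: row 13 → {A,C} = (87, N14) ✓
Every F value is associated with a single {A, C} value, so F -> {A, C} holds.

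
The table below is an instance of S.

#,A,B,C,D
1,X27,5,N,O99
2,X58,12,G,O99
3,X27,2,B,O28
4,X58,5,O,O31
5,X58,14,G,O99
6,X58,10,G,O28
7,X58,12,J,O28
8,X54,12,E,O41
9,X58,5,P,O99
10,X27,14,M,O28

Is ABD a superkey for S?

All 10 rows have distinct ABD values, so ABD → (all attributes) holds and ABD is a superkey.

Yes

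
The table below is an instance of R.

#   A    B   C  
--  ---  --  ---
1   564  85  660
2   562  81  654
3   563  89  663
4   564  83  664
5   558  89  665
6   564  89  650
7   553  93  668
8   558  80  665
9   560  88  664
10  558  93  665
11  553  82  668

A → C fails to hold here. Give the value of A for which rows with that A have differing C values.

A=564: rows 1, 4, 6 → C takes values {660, 664, 650} — violation
A=562: row 2 → C = 654 ✓
A=563: row 3 → C = 663 ✓
A=558: rows 5, 8, 10 → C = 665, 665, 665 ✓
A=553: rows 7, 11 → C = 668, 668 ✓
A=560: row 9 → C = 664 ✓
The only A value with inconsistent C is A=564.

564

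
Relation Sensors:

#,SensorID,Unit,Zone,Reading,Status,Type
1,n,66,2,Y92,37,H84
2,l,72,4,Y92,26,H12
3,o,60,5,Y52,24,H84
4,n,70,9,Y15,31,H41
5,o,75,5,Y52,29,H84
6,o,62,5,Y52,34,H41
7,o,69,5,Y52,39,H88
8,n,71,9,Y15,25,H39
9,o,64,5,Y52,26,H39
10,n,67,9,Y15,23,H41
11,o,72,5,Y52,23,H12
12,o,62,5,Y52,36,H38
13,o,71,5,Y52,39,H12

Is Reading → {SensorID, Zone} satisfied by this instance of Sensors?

No

Reading=Y92: rows 1, 2 → {SensorID,Zone} takes values {(n, 2), (l, 4)} — violation
Reading=Y52: rows 3, 5, 6, 7, 9, 11, 12, 13 → {SensorID,Zone} = (o, 5), (o, 5), (o, 5), (o, 5), (o, 5), (o, 5), (o, 5), (o, 5) ✓
Reading=Y15: rows 4, 8, 10 → {SensorID,Zone} = (n, 9), (n, 9), (n, 9) ✓
Two rows agree on Reading but differ on {SensorID, Zone}, so Reading → {SensorID, Zone} does not hold.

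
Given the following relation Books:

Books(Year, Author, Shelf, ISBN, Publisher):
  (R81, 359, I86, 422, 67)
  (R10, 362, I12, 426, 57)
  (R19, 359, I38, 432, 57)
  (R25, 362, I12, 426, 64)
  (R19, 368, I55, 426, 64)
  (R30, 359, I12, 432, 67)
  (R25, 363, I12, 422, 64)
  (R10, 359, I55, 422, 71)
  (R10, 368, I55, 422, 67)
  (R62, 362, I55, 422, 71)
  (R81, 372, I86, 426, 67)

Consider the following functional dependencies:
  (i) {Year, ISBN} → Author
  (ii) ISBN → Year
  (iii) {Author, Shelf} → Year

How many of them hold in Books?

(i) {Year, ISBN} → Author: (Year=R10, ISBN=422): 2 rows → Author takes values {359, 368} — violation — fails.
(ii) ISBN → Year: ISBN=422: 5 rows → Year takes values {R81, R25, R10, R62} — violation; ISBN=426: 4 rows → Year takes values {R10, R25, R19, R81} — violation; ISBN=432: 2 rows → Year takes values {R19, R30} — violation — fails.
(iii) {Author, Shelf} → Year: (Author=362, Shelf=I12): 2 rows → Year takes values {R10, R25} — violation; (Author=368, Shelf=I55): 2 rows → Year takes values {R19, R10} — violation — fails.
None of the 3 dependencies hold.

0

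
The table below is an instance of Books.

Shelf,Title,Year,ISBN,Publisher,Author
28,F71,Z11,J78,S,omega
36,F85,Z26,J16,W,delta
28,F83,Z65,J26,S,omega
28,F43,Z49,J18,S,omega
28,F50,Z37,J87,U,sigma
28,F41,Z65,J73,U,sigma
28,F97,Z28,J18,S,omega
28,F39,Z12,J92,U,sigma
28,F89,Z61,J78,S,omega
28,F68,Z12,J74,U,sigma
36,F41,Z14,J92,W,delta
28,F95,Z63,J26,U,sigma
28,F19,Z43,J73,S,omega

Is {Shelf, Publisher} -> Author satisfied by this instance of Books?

(Shelf=28, Publisher=S): 6 rows → Author = omega, omega, omega, omega, omega, omega ✓
(Shelf=36, Publisher=W): 2 rows → Author = delta, delta ✓
(Shelf=28, Publisher=U): 5 rows → Author = sigma, sigma, sigma, sigma, sigma ✓
Every {Shelf, Publisher} value is associated with a single Author value, so {Shelf, Publisher} -> Author holds.

Yes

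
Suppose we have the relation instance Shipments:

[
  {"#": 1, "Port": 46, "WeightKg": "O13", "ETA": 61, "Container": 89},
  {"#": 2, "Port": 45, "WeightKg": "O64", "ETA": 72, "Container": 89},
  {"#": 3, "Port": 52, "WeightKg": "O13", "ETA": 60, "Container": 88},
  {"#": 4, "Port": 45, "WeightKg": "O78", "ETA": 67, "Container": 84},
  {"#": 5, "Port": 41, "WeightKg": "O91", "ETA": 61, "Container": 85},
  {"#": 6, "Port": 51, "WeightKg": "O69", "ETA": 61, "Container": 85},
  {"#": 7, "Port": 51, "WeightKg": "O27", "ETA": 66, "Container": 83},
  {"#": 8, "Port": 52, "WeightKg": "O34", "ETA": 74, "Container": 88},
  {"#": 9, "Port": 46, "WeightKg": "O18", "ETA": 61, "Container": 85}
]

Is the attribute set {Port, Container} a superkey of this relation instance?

Rows 3 and 8 have the same {Port, Container} value (Port=52, Container=88) but are distinct tuples, so {Port, Container} does not determine every attribute — not a superkey.

No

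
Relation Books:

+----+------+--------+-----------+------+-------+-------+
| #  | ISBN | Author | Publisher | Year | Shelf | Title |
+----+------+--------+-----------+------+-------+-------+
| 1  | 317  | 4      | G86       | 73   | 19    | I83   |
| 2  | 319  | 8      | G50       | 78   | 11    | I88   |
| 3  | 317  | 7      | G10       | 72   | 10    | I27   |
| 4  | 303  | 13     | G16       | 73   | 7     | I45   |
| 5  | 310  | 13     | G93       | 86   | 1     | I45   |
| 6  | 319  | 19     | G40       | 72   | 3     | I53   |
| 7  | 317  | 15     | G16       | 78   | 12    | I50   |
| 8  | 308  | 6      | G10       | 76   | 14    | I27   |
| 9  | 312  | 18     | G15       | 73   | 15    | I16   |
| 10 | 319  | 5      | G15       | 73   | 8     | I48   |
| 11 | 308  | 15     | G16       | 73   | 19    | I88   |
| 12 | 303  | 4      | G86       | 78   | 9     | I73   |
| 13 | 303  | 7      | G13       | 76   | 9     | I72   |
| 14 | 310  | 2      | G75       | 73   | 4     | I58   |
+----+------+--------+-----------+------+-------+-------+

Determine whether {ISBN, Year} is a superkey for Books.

Yes

All 14 rows have distinct {ISBN, Year} values, so {ISBN, Year} → (all attributes) holds and {ISBN, Year} is a superkey.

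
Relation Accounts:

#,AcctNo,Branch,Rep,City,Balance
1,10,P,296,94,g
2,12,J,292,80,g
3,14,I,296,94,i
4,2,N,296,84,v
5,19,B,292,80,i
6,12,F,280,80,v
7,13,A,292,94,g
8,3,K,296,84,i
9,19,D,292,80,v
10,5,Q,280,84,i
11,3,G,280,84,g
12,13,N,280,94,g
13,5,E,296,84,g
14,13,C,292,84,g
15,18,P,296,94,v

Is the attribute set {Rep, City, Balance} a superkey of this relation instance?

All 15 rows have distinct {Rep, City, Balance} values, so {Rep, City, Balance} → (all attributes) holds and {Rep, City, Balance} is a superkey.

Yes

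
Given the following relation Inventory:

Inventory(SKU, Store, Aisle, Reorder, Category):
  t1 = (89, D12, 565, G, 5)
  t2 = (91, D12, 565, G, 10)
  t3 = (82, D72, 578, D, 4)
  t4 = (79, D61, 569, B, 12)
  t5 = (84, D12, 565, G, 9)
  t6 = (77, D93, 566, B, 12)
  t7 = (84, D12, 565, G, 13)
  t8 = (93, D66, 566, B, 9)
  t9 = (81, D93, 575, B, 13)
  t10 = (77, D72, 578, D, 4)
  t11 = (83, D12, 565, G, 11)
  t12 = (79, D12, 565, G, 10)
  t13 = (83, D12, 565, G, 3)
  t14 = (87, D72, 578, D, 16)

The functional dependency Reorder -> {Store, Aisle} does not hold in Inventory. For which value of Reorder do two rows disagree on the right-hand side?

B

Reorder=G: rows 1, 2, 5, 7, 11, 12, 13 → {Store,Aisle} = (D12, 565), (D12, 565), (D12, 565), (D12, 565), (D12, 565), (D12, 565), (D12, 565) ✓
Reorder=D: rows 3, 10, 14 → {Store,Aisle} = (D72, 578), (D72, 578), (D72, 578) ✓
Reorder=B: rows 4, 6, 8, 9 → {Store,Aisle} takes values {(D61, 569), (D93, 566), (D66, 566), (D93, 575)} — violation
The only Reorder value with inconsistent RHS is Reorder=B.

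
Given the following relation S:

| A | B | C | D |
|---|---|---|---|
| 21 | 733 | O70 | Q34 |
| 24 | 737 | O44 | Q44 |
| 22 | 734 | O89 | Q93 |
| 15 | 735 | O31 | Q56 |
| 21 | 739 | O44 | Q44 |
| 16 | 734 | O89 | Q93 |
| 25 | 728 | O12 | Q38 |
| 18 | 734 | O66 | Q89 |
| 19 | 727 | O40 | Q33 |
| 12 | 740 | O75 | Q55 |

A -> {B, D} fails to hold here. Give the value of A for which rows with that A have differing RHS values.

21

A=21: 2 rows → {B,D} takes values {(733, Q34), (739, Q44)} — violation
A=24: 1 row → {B,D} = (737, Q44) ✓
A=22: 1 row → {B,D} = (734, Q93) ✓
A=15: 1 row → {B,D} = (735, Q56) ✓
A=16: 1 row → {B,D} = (734, Q93) ✓
A=25: 1 row → {B,D} = (728, Q38) ✓
A=18: 1 row → {B,D} = (734, Q89) ✓
A=19: 1 row → {B,D} = (727, Q33) ✓
A=12: 1 row → {B,D} = (740, Q55) ✓
The only A value with inconsistent RHS is A=21.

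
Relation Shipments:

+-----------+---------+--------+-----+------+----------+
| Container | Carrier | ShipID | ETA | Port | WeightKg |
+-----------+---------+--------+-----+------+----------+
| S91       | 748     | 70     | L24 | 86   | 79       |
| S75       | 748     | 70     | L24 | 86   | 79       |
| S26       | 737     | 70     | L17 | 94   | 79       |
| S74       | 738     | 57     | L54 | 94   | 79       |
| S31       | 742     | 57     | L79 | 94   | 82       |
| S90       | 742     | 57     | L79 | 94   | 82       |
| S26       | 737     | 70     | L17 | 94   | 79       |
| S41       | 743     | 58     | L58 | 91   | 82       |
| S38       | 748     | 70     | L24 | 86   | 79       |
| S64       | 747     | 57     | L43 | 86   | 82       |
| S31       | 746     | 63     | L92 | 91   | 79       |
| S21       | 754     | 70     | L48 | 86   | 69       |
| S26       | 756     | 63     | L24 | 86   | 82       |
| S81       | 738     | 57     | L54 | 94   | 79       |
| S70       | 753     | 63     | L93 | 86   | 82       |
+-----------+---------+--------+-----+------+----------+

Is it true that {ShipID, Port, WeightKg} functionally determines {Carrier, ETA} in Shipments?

No

(ShipID=70, Port=86, WeightKg=79): 3 rows → {Carrier,ETA} = (748, L24), (748, L24), (748, L24) ✓
(ShipID=70, Port=94, WeightKg=79): 2 rows → {Carrier,ETA} = (737, L17), (737, L17) ✓
(ShipID=57, Port=94, WeightKg=79): 2 rows → {Carrier,ETA} = (738, L54), (738, L54) ✓
(ShipID=57, Port=94, WeightKg=82): 2 rows → {Carrier,ETA} = (742, L79), (742, L79) ✓
(ShipID=58, Port=91, WeightKg=82): 1 row → {Carrier,ETA} = (743, L58) ✓
(ShipID=57, Port=86, WeightKg=82): 1 row → {Carrier,ETA} = (747, L43) ✓
(ShipID=63, Port=91, WeightKg=79): 1 row → {Carrier,ETA} = (746, L92) ✓
(ShipID=70, Port=86, WeightKg=69): 1 row → {Carrier,ETA} = (754, L48) ✓
(ShipID=63, Port=86, WeightKg=82): 2 rows → {Carrier,ETA} takes values {(756, L24), (753, L93)} — violation
Two rows agree on {ShipID, Port, WeightKg} but differ on {Carrier, ETA}, so {ShipID, Port, WeightKg} → {Carrier, ETA} does not hold.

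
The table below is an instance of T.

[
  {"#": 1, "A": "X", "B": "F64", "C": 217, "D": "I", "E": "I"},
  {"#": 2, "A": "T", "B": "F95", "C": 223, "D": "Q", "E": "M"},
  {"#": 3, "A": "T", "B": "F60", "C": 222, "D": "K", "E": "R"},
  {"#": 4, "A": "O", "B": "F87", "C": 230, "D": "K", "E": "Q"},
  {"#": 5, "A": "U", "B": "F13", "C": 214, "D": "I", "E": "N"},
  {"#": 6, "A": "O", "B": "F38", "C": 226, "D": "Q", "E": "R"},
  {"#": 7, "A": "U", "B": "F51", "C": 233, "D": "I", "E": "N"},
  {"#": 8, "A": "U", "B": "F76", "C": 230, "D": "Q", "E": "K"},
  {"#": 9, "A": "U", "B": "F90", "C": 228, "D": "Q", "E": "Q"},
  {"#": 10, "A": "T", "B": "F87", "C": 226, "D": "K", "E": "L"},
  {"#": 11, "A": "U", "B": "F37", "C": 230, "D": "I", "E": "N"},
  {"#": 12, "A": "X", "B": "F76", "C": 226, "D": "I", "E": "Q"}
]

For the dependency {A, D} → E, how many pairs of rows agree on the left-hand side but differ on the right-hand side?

(A=X, D=I): violating pairs (1,12) — 1 pair.
(A=T, D=K): violating pairs (3,10) — 1 pair.
(A=U, D=I): all 3 rows agree on E — 0 pairs.
(A=U, D=Q): violating pairs (8,9) — 1 pair.

3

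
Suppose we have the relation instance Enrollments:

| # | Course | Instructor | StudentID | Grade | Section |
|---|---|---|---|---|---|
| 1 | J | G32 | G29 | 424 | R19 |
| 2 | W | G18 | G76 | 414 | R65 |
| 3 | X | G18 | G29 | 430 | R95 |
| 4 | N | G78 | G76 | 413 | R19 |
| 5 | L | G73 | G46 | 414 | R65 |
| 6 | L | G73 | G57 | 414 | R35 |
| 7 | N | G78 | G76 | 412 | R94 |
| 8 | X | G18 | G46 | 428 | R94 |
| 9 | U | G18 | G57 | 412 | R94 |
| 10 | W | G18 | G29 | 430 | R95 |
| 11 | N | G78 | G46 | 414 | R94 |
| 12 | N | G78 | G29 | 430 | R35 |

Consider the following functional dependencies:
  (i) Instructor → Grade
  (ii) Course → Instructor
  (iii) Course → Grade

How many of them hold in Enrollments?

1

(i) Instructor → Grade: Instructor=G18: rows 2, 3, 8, 9, 10 → Grade takes values {414, 430, 428, 412} — violation; Instructor=G78: rows 4, 7, 11, 12 → Grade takes values {413, 412, 414, 430} — violation — fails.
(ii) Course → Instructor: every LHS value maps to a single RHS value — holds.
(iii) Course → Grade: Course=W: rows 2, 10 → Grade takes values {414, 430} — violation; Course=X: rows 3, 8 → Grade takes values {430, 428} — violation; Course=N: rows 4, 7, 11, 12 → Grade takes values {413, 412, 414, 430} — violation — fails.
1 of the 3 dependencies holds.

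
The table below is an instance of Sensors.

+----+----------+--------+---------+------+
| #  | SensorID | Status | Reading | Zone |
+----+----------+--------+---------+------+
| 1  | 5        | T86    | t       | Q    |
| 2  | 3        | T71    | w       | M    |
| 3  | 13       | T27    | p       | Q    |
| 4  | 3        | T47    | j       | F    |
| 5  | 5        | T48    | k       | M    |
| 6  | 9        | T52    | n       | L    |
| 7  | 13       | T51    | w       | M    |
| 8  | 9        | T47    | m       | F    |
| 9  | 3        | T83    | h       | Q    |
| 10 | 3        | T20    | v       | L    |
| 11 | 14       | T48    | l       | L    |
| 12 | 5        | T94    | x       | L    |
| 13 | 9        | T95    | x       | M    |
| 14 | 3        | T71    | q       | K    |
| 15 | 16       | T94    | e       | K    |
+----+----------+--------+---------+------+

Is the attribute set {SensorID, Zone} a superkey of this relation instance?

All 15 rows have distinct {SensorID, Zone} values, so {SensorID, Zone} → (all attributes) holds and {SensorID, Zone} is a superkey.

Yes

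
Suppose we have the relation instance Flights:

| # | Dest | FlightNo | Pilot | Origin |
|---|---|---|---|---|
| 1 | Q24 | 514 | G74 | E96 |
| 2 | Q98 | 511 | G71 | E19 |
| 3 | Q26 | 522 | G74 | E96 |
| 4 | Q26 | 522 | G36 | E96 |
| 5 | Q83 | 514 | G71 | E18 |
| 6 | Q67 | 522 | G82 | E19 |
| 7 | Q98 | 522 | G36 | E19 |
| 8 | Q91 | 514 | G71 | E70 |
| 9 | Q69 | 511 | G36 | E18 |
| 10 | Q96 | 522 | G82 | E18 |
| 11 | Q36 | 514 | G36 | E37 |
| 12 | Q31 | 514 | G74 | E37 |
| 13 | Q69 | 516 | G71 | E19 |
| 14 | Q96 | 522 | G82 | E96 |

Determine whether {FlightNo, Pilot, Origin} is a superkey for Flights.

All 14 rows have distinct {FlightNo, Pilot, Origin} values, so {FlightNo, Pilot, Origin} → (all attributes) holds and {FlightNo, Pilot, Origin} is a superkey.

Yes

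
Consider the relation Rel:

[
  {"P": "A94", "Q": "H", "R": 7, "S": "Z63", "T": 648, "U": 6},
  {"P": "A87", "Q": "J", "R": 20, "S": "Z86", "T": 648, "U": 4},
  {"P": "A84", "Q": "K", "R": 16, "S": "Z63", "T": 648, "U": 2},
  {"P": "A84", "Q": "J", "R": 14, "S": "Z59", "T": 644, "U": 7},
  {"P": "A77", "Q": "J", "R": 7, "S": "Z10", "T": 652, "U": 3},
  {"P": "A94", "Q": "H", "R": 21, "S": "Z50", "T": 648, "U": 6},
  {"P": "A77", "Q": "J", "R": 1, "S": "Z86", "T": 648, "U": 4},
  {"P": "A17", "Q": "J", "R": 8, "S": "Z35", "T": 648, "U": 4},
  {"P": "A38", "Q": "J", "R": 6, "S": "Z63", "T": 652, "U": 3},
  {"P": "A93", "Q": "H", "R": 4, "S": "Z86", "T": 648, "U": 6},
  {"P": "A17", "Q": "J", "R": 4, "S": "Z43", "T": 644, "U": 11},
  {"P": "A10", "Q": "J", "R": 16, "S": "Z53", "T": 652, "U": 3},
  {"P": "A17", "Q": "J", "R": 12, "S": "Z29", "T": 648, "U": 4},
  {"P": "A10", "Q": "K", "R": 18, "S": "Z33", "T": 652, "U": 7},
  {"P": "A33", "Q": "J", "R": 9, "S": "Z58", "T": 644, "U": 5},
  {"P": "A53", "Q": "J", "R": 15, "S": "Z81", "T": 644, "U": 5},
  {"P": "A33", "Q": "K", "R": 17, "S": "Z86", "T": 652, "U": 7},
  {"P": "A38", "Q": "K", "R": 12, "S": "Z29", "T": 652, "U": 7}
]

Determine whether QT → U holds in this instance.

(Q=H, T=648): 3 rows → U = 6, 6, 6 ✓
(Q=J, T=648): 4 rows → U = 4, 4, 4, 4 ✓
(Q=K, T=648): 1 row → U = 2 ✓
(Q=J, T=644): 4 rows → U takes values {7, 11, 5} — violation
(Q=J, T=652): 3 rows → U = 3, 3, 3 ✓
(Q=K, T=652): 3 rows → U = 7, 7, 7 ✓
Two rows agree on QT but differ on U, so QT → U does not hold.

No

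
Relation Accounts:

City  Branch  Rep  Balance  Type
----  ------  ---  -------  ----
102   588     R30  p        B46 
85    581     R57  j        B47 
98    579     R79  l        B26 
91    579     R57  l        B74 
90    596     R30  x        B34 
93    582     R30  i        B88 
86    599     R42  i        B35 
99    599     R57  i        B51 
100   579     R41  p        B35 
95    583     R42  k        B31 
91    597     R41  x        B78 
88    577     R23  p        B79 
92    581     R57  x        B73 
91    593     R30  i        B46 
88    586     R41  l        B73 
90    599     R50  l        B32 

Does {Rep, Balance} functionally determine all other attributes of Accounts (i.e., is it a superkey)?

No

Two distinct rows share (Rep=R30, Balance=i), so {Rep, Balance} does not determine every attribute — not a superkey.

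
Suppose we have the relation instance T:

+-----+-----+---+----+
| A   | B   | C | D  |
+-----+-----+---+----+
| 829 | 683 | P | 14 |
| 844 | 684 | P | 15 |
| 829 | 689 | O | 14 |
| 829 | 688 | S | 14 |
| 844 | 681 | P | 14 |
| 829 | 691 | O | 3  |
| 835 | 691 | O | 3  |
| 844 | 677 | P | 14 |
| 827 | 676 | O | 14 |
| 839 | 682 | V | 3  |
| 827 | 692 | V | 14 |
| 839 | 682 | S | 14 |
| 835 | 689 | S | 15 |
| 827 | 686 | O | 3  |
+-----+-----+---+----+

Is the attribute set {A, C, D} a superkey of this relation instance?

No

Two distinct rows share (A=844, C=P, D=14), so {A, C, D} does not determine every attribute — not a superkey.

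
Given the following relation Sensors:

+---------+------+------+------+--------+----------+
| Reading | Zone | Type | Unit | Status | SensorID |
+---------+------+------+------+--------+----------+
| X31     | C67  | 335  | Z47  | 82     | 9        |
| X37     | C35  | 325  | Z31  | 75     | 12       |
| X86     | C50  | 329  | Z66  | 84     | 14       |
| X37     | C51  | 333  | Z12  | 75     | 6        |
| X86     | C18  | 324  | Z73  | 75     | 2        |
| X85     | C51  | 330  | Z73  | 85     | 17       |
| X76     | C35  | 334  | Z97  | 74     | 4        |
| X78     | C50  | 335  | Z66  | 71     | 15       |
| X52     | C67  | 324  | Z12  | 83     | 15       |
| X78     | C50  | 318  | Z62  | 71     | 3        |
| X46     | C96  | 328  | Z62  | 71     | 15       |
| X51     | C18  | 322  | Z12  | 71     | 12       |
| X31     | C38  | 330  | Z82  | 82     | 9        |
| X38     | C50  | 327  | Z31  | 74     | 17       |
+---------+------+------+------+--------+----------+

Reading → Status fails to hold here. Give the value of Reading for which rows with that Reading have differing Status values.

X86

Reading=X31: 2 rows → Status = 82, 82 ✓
Reading=X37: 2 rows → Status = 75, 75 ✓
Reading=X86: 2 rows → Status takes values {84, 75} — violation
Reading=X85: 1 row → Status = 85 ✓
Reading=X76: 1 row → Status = 74 ✓
Reading=X78: 2 rows → Status = 71, 71 ✓
Reading=X52: 1 row → Status = 83 ✓
Reading=X46: 1 row → Status = 71 ✓
Reading=X51: 1 row → Status = 71 ✓
Reading=X38: 1 row → Status = 74 ✓
The only Reading value with inconsistent Status is Reading=X86.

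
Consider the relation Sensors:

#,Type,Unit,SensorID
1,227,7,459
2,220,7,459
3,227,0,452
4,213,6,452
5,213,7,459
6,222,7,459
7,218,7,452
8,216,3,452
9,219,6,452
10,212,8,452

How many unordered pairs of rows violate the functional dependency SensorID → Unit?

14

SensorID=459: all 4 rows agree on Unit — 0 pairs.
SensorID=452: violating pairs (3,4), (3,7), (3,8), (3,9), (3,10), (4,7), (4,8), (4,10), (7,8), (7,9), (7,10), (8,9), (8,10), (9,10) — 14 pairs.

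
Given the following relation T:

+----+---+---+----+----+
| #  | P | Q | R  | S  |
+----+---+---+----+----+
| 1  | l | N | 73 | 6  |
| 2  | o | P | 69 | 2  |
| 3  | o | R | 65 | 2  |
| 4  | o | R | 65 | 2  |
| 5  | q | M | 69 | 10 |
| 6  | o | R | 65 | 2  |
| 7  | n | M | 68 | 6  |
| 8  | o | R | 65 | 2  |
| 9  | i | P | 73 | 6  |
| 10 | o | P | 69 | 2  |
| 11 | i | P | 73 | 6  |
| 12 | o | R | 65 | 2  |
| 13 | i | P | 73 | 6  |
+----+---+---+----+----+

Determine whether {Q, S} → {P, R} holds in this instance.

(Q=N, S=6): row 1 → {P,R} = (l, 73) ✓
(Q=P, S=2): rows 2, 10 → {P,R} = (o, 69), (o, 69) ✓
(Q=R, S=2): rows 3, 4, 6, 8, 12 → {P,R} = (o, 65), (o, 65), (o, 65), (o, 65), (o, 65) ✓
(Q=M, S=10): row 5 → {P,R} = (q, 69) ✓
(Q=M, S=6): row 7 → {P,R} = (n, 68) ✓
(Q=P, S=6): rows 9, 11, 13 → {P,R} = (i, 73), (i, 73), (i, 73) ✓
Every {Q, S} value is associated with a single {P, R} value, so {Q, S} → {P, R} holds.

Yes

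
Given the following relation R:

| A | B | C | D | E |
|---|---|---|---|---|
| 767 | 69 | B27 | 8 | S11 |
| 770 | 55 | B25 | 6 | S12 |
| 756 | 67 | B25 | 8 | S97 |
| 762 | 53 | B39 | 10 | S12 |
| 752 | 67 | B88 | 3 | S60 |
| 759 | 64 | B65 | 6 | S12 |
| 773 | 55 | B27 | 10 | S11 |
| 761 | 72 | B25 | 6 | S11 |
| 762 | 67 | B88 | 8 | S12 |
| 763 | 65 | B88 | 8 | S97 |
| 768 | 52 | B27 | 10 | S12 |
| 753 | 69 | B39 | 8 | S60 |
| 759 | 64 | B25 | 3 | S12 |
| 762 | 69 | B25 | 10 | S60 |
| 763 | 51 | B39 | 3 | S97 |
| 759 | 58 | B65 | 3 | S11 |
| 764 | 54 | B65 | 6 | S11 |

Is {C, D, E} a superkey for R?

Yes

All 17 rows have distinct {C, D, E} values, so {C, D, E} → (all attributes) holds and {C, D, E} is a superkey.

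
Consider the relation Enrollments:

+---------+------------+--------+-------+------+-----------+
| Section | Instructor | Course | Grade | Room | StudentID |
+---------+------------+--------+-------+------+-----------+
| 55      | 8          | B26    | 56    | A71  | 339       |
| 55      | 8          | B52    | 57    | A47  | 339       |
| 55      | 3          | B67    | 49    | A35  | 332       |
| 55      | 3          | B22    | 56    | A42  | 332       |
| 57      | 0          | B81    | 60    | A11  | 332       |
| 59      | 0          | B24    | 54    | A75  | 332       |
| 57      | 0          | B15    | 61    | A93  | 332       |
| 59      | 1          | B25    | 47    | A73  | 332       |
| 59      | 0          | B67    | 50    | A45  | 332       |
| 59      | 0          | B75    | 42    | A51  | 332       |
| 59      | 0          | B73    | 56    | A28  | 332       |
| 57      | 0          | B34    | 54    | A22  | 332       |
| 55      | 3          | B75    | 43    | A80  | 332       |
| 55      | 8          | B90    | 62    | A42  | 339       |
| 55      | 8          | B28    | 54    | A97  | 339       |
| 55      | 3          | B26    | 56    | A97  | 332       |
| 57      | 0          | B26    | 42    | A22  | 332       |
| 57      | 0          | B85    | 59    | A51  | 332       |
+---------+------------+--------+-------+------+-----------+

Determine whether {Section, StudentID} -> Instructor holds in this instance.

(Section=55, StudentID=339): 4 rows → Instructor = 8, 8, 8, 8 ✓
(Section=55, StudentID=332): 4 rows → Instructor = 3, 3, 3, 3 ✓
(Section=57, StudentID=332): 5 rows → Instructor = 0, 0, 0, 0, 0 ✓
(Section=59, StudentID=332): 5 rows → Instructor takes values {0, 1} — violation
Two rows agree on {Section, StudentID} but differ on Instructor, so {Section, StudentID} -> Instructor does not hold.

No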